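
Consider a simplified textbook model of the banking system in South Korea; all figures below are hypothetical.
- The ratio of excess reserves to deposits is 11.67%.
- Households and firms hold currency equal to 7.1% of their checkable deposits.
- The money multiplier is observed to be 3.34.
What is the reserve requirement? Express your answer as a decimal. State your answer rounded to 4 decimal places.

Using m = 3.34. Since m = (1 + c)/(c + rr + e), the denominator satisfies c + rr + e = (1 + c)/m = (1 + 0.071) / 3.34 ≈ 0.320659.
With c = 0.071 and e = 0.1167, the reserve requirement is 0.320659 − 0.071 − 0.1167 = 0.132959.

0.1330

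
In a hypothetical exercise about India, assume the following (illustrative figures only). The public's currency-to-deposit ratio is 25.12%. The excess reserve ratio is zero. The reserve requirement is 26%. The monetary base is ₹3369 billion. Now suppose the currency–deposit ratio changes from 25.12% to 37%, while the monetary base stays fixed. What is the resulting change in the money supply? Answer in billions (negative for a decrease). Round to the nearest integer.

Initially m₁ = (1 + 0.2512) / (0.26 + 0.2512) ≈ 2.44757, so M₁ = 2.44757 × 3369 ≈ 8245.8633 billion.
After the change m₂ = (1 + 0.37) / (0.26 + 0.37) ≈ 2.17460, so M₂ = 2.17460 × 3369 = 7326.2274 billion.
ΔM = M₂ − M₁ = 7326.2274 − 8245.8633 = -919.6359 billion.

-920 billion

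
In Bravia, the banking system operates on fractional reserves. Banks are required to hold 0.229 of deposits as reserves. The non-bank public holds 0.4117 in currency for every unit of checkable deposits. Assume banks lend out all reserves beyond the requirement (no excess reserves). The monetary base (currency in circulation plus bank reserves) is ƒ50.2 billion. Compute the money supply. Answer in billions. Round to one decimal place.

The money multiplier is m = (1 + c) / (rr + c) = (1 + 0.4117) / (0.229 + 0.4117) ≈ 2.2034.
So M = m × MB = 2.2034 × 50.2 ≈ 110.6107 billion.

ƒ110.6 billion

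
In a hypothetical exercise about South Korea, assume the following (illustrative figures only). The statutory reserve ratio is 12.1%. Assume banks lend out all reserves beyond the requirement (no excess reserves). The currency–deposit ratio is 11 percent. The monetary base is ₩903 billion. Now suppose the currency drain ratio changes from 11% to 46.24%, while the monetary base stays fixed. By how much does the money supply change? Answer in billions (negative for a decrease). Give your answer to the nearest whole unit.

Initially m₁ = (1 + 0.11) / (0.121 + 0.11) ≈ 4.8052, so M₁ = 4.8052 × 903 = 4339.0956 billion.
After the change m₂ = (1 + 0.4624) / (0.121 + 0.4624) ≈ 2.5067, so M₂ = 2.5067 × 903 = 2263.5501 billion.
ΔM = M₂ − M₁ = 2263.5501 − 4339.0956 = -2075.5455 billion.

-2076 billion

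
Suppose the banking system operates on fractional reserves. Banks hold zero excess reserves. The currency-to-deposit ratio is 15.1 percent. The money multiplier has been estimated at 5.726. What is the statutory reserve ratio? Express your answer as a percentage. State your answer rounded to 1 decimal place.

5.0%

Using m = 5.726. Since m = (1 + c)/(c + rr + e), the denominator satisfies c + rr + e = (1 + c)/m = (1 + 0.151) / 5.726 ≈ 0.201013.
With c = 0.151 and e = 0, the statutory reserve ratio is 0.201013 − 0.151 − 0 = 0.050013.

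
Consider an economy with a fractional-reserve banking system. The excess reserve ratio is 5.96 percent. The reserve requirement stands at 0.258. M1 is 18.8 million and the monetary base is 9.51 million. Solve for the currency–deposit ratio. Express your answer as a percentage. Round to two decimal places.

Using m = M/MB = 18.8/9.51 ≈ 1.976866. From m = (1 + c)/(c + rr + e), rearranging gives 1 + c = m·(c + rr + e), so c·(1 − m) = m·(rr + e) − 1.
Hence c = [m·(rr + e) − 1]/(1 − m) = [1.976866 × (0.258 + 0.0596) − 1] / (1 − 1.976866) ≈ 0.380960.

38.10%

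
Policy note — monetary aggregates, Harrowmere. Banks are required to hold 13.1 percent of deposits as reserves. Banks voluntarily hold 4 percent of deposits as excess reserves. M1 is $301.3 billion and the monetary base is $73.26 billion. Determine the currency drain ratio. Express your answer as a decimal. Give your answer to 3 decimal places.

0.095

Using m = M/MB = 301.3/73.26 ≈ 4.112749. From m = (1 + c)/(c + rr + e), rearranging gives 1 + c = m·(c + rr + e), so c·(1 − m) = m·(rr + e) − 1.
Hence c = [m·(rr + e) − 1]/(1 − m) = [4.112749 × (0.131 + 0.04) − 1] / (1 − 4.112749) ≈ 0.095324.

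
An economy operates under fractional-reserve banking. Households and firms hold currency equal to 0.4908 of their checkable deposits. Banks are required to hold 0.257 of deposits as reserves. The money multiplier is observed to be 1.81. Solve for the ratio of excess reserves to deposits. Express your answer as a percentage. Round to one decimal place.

7.6%

Using m = 1.81. Since m = (1 + c)/(c + rr + e), the denominator satisfies c + rr + e = (1 + c)/m = (1 + 0.4908) / 1.81 ≈ 0.823646.
With c = 0.4908 and rr = 0.257, the ratio of excess reserves to deposits is 0.823646 − 0.4908 − 0.257 = 0.075846.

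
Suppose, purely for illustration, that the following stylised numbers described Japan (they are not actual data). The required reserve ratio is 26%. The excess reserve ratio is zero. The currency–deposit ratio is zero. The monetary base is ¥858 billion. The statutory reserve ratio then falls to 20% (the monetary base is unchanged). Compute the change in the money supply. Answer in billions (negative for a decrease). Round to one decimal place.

¥990.0 billion

Initially m₁ = 1 / (0.26) ≈ 3.84615, so M₁ = 3.84615 × 858 = 3299.9967 billion.
After the change m₂ = 1 / (0.2) = 5, so M₂ = 5 × 858 = 4290 billion.
ΔM = M₂ − M₁ = 4290 − 3299.9967 = 990.0033 billion.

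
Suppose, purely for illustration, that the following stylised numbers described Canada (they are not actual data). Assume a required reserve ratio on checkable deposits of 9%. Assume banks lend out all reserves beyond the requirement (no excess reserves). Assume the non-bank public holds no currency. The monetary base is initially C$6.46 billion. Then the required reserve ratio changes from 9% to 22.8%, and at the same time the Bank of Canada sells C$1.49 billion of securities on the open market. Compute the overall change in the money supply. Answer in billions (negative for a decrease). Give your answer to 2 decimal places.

Before: m₁ = 1 / (0.09) ≈ 11.1111, MB₁ = 6.46, so M₁ = 11.1111 × 6.46 ≈ 71.7777 billion.
After: m₂ = 1 / (0.228) ≈ 4.3860, MB₂ = 6.46 − 1.49 = 4.97, so M₂ = 4.3860 × 4.97 ≈ 21.7984 billion.
ΔM = M₂ − M₁ = 21.7984 − 71.7777 = -49.9793 billion.

-49.98 billion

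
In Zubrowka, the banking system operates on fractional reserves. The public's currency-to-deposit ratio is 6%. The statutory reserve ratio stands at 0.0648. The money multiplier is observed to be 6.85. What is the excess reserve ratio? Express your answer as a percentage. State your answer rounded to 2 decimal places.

2.99%

Using m = 6.85. Since m = (1 + c)/(c + rr + e), the denominator satisfies c + rr + e = (1 + c)/m = (1 + 0.06) / 6.85 ≈ 0.154745.
With c = 0.06 and rr = 0.0648, the excess reserve ratio is 0.154745 − 0.06 − 0.0648 = 0.029945.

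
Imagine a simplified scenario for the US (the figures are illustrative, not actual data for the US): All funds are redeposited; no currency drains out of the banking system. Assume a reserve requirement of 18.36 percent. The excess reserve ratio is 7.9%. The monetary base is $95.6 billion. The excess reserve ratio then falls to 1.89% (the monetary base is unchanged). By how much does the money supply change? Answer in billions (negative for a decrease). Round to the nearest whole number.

$108 billion

Initially m₁ = 1 / (0.1836 + 0.079) ≈ 3.8081, so M₁ = 3.8081 × 95.6 ≈ 364.0544 billion.
After the change m₂ = 1 / (0.1836 + 0.0189) ≈ 4.9383, so M₂ = 4.9383 × 95.6 ≈ 472.1015 billion.
ΔM = M₂ − M₁ = 472.1015 − 364.0544 = 108.0471 billion.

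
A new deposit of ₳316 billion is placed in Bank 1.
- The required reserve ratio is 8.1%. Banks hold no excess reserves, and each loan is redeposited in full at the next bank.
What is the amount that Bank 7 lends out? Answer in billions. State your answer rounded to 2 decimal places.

Each bank lends a fraction (1 − rr) = 0.9190 of the deposit it receives, so Bank 7 receives 316·0.9190^6 and lends 316·0.9190^7 ≈ 174.9426 billion.

₳174.94 billion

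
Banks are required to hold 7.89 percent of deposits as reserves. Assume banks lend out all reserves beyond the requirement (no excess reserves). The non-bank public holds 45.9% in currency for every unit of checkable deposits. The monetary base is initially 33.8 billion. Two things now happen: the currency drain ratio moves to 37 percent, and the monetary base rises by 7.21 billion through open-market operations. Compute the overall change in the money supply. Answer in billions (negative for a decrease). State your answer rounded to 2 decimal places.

33.48 billion

Before: m₁ = (1 + 0.459) / (0.0789 + 0.459) ≈ 2.71240, MB₁ = 33.8, so M₁ = 2.71240 × 33.8 ≈ 91.6791 billion.
After: m₂ = (1 + 0.37) / (0.0789 + 0.37) ≈ 3.05190, MB₂ = 33.8 + 7.21 = 41.01, so M₂ = 3.05190 × 41.01 ≈ 125.1584 billion.
ΔM = M₂ − M₁ = 125.1584 − 91.6791 = 33.4793 billion.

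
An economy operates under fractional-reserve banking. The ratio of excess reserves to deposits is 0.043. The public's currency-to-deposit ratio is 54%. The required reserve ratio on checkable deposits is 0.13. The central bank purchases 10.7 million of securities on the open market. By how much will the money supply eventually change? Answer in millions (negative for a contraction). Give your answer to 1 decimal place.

The money multiplier is m = (1 + c) / (rr + e + c) = (1 + 0.54) / (0.13 + 0.043 + 0.54) ≈ 2.1599.
The purchase adds 10.7 million of base, so ΔM = m × ΔMB = 2.1599 × (+10.7) ≈ 23.1109 million.

23.1 million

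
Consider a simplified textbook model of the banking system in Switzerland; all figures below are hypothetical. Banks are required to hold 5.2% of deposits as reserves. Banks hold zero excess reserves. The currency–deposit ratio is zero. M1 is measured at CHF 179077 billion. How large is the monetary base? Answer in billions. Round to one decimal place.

CHF 9312.0 billion

With no currency drain and no excess reserves, the money multiplier is m = 1/rr = 1/0.052 ≈ 19.2307692.
The monetary base is MB = M / m = 179077 / 19.2307692 ≈ 9312.004 billion.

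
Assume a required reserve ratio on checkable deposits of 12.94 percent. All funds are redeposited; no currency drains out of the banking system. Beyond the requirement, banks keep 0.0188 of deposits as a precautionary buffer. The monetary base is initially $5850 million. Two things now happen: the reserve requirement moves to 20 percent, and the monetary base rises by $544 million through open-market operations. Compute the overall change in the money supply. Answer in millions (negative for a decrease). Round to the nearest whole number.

Before: m₁ = 1 / (0.1294 + 0.0188) ≈ 6.74764, MB₁ = 5850, so M₁ = 6.74764 × 5850 = 39473.694 million.
After: m₂ = 1 / (0.2 + 0.0188) ≈ 4.57038, MB₂ = 5850 + 544 = 6394, so M₂ = 4.57038 × 6394 ≈ 29223.0097 million.
ΔM = M₂ − M₁ = 29223.0097 − 39473.694 = -10250.6843 million.

-10251 million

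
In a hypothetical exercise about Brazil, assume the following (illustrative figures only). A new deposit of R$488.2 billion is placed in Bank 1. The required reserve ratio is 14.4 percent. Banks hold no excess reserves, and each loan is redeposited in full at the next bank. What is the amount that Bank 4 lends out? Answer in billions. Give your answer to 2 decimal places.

R$262.12 billion

Each bank lends a fraction (1 − rr) = 0.8560 of the deposit it receives, so Bank 4 receives 488.2·0.8560^3 and lends 488.2·0.8560^4 ≈ 262.1156 billion.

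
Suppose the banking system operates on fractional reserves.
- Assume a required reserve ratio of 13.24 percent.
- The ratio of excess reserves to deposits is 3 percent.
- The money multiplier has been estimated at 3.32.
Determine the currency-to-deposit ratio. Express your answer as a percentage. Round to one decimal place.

19.9%

Using m = 3.32. From m = (1 + c)/(c + rr + e), rearranging gives 1 + c = m·(c + rr + e), so c·(1 − m) = m·(rr + e) − 1.
Hence c = [m·(rr + e) − 1]/(1 − m) = [3.32 × (0.1324 + 0.03) − 1] / (1 − 3.32) ≈ 0.198634.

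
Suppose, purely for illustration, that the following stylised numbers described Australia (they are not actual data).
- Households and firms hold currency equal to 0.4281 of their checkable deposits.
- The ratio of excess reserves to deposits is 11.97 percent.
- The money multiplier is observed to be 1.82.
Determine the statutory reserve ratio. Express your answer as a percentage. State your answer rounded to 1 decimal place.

23.7%

Using m = 1.82. Since m = (1 + c)/(c + rr + e), the denominator satisfies c + rr + e = (1 + c)/m = (1 + 0.4281) / 1.82 ≈ 0.784670.
With c = 0.4281 and e = 0.1197, the statutory reserve ratio is 0.784670 − 0.4281 − 0.1197 = 0.23687.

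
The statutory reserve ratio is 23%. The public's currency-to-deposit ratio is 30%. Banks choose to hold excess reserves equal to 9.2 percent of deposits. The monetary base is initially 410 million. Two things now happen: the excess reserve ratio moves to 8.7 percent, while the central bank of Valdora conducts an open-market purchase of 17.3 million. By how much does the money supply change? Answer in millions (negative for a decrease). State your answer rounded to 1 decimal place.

Before: m₁ = (1 + 0.3) / (0.23 + 0.092 + 0.3) ≈ 2.09003, MB₁ = 410, so M₁ = 2.09003 × 410 = 856.9123 million.
After: m₂ = (1 + 0.3) / (0.23 + 0.087 + 0.3) ≈ 2.10697, MB₂ = 410 + 17.3 = 427.3, so M₂ = 2.10697 × 427.3 ≈ 900.3083 million.
ΔM = M₂ − M₁ = 900.3083 − 856.9123 = 43.396 million.

43.4 million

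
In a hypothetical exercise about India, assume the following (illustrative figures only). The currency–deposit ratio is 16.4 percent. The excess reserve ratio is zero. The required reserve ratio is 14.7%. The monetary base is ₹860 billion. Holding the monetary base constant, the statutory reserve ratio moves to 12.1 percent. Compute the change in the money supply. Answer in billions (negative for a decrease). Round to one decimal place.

Initially m₁ = (1 + 0.164) / (0.147 + 0.164) ≈ 3.74277, so M₁ = 3.74277 × 860 = 3218.7822 billion.
After the change m₂ = (1 + 0.164) / (0.121 + 0.164) ≈ 4.08421, so M₂ = 4.08421 × 860 = 3512.4206 billion.
ΔM = M₂ − M₁ = 3512.4206 − 3218.7822 = 293.6384 billion.

₹293.6 billion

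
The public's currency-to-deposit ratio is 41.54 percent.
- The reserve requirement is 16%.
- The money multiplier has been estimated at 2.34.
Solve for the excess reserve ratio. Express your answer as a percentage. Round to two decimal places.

2.95%

Using m = 2.34. Since m = (1 + c)/(c + rr + e), the denominator satisfies c + rr + e = (1 + c)/m = (1 + 0.4154) / 2.34 ≈ 0.604872.
With c = 0.4154 and rr = 0.16, the excess reserve ratio is 0.604872 − 0.4154 − 0.16 = 0.029472.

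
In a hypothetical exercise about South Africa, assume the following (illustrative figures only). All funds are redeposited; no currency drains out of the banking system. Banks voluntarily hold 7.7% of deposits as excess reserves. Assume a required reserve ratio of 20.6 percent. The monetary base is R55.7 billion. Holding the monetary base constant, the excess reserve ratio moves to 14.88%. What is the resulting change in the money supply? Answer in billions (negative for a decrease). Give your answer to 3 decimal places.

-39.830 billion

Initially m₁ = 1 / (0.206 + 0.077) ≈ 3.533569, so M₁ = 3.533569 × 55.7 ≈ 196.8198 billion.
After the change m₂ = 1 / (0.206 + 0.1488) ≈ 2.818489, so M₂ = 2.818489 × 55.7 ≈ 156.9898 billion.
ΔM = M₂ − M₁ = 156.9898 − 196.8198 = -39.83 billion.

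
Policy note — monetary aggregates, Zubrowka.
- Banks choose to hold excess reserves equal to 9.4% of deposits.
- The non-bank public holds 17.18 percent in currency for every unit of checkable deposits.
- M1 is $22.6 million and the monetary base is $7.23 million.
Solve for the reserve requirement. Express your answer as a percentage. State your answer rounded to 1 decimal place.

Using m = M/MB = 22.6/7.23 ≈ 3.125864. Since m = (1 + c)/(c + rr + e), the denominator satisfies c + rr + e = (1 + c)/m = (1 + 0.1718) / 3.125864 ≈ 0.374872.
With c = 0.1718 and e = 0.094, the reserve requirement is 0.374872 − 0.1718 − 0.094 = 0.109072.

10.9%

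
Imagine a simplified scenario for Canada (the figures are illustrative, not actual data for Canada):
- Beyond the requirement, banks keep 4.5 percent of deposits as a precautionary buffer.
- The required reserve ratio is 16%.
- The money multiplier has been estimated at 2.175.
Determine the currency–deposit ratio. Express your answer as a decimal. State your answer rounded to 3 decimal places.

Using m = 2.175. From m = (1 + c)/(c + rr + e), rearranging gives 1 + c = m·(c + rr + e), so c·(1 − m) = m·(rr + e) − 1.
Hence c = [m·(rr + e) − 1]/(1 − m) = [2.175 × (0.16 + 0.045) − 1] / (1 − 2.175) ≈ 0.471596.

0.472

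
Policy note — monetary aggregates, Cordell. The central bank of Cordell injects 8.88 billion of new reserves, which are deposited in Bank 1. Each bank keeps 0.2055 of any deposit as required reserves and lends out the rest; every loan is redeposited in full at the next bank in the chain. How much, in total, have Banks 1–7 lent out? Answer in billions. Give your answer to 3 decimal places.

Bank i lends (1 − rr)^i of the original deposit: Bank 1 lends 8.88·0.7945 ≈ 7.0552, Bank 2 lends 8.88·0.7945² ≈ 5.6053, and so on.
Summing a geometric series: total = 8.88·[0.7945·(1 − 0.7945^7) / (1 − 0.7945)] ≈ 27.4712 billion.

27.471 billion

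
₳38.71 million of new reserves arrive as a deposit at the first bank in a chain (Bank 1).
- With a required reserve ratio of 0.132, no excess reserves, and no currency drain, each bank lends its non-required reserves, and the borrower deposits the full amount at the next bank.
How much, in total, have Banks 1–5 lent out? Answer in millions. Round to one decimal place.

₳129.1 million

Bank i lends (1 − rr)^i of the original deposit: Bank 1 lends 38.71·0.8680 ≈ 33.6003, Bank 2 lends 38.71·0.8680² ≈ 29.1650, and so on.
Summing a geometric series: total = 38.71·[0.8680·(1 − 0.8680^5) / (1 − 0.8680)] ≈ 129.1273 million.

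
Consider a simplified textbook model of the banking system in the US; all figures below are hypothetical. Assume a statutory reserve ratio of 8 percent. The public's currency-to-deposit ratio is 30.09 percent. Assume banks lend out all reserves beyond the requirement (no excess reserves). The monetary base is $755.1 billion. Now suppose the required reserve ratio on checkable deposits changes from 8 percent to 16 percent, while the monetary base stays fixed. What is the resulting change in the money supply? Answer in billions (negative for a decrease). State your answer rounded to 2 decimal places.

Initially m₁ = (1 + 0.3009) / (0.08 + 0.3009) ≈ 3.415332, so M₁ = 3.415332 × 755.1 ≈ 2578.9172 billion.
After the change m₂ = (1 + 0.3009) / (0.16 + 0.3009) ≈ 2.822521, so M₂ = 2.822521 × 755.1 ≈ 2131.2856 billion.
ΔM = M₂ − M₁ = 2131.2856 − 2578.9172 = -447.6316 billion.

-447.63 billion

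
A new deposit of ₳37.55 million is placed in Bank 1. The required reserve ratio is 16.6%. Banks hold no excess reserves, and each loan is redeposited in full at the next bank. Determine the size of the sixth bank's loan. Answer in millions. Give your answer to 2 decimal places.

Each bank lends a fraction (1 − rr) = 0.8340 of the deposit it receives, so Bank 6 receives 37.55·0.8340^5 and lends 37.55·0.8340^6 ≈ 12.6359 million.

₳12.64 million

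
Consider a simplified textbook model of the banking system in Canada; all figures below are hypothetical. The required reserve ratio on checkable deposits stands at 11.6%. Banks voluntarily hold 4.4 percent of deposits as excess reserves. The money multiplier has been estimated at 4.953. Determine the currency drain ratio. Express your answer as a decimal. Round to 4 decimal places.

Using m = 4.953. From m = (1 + c)/(c + rr + e), rearranging gives 1 + c = m·(c + rr + e), so c·(1 − m) = m·(rr + e) − 1.
Hence c = [m·(rr + e) − 1]/(1 − m) = [4.953 × (0.116 + 0.044) − 1] / (1 − 4.953) ≈ 0.052497.

0.0525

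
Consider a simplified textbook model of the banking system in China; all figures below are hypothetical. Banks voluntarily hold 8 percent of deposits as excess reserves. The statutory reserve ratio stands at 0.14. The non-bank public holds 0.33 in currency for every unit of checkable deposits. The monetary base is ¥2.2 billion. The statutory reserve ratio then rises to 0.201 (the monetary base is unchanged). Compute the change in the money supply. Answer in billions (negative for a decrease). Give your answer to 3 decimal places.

-0.531 billion

Initially m₁ = (1 + 0.33) / (0.14 + 0.08 + 0.33) ≈ 2.41818, so M₁ = 2.41818 × 2.2 ≈ 5.32 billion.
After the change m₂ = (1 + 0.33) / (0.201 + 0.08 + 0.33) ≈ 2.17676, so M₂ = 2.17676 × 2.2 ≈ 4.7889 billion.
ΔM = M₂ − M₁ = 4.7889 − 5.32 = -0.5311 billion.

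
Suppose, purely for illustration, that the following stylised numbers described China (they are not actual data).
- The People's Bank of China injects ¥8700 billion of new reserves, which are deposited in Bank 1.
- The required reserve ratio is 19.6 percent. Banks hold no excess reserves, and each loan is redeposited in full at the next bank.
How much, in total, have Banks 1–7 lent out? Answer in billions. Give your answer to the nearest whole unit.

Bank i lends (1 − rr)^i of the original deposit: Bank 1 lends 8700·0.8040 = 6994.8000, Bank 2 lends 8700·0.8040² = 5623.8192, and so on.
Summing a geometric series: total = 8700·[0.8040·(1 − 0.8040^7) / (1 − 0.8040)] ≈ 27937.5790 billion.

¥27938 billion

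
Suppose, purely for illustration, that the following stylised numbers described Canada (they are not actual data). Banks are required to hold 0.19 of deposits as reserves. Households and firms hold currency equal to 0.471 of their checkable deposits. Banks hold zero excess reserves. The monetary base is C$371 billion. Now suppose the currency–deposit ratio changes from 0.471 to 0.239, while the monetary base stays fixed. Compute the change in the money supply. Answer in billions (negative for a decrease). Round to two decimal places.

C$245.86 billion

Initially m₁ = (1 + 0.471) / (0.19 + 0.471) ≈ 2.225416, so M₁ = 2.225416 × 371 ≈ 825.6293 billion.
After the change m₂ = (1 + 0.239) / (0.19 + 0.239) ≈ 2.888112, so M₂ = 2.888112 × 371 ≈ 1071.4896 billion.
ΔM = M₂ − M₁ = 1071.4896 − 825.6293 = 245.8603 billion.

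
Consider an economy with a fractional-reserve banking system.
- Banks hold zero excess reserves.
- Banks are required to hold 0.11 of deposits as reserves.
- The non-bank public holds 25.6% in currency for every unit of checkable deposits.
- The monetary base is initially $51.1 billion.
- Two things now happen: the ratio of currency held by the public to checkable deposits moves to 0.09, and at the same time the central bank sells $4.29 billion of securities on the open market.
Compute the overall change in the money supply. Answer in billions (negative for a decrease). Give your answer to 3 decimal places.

Before: m₁ = (1 + 0.256) / (0.11 + 0.256) ≈ 3.431694, MB₁ = 51.1, so M₁ = 3.431694 × 51.1 ≈ 175.3596 billion.
After: m₂ = (1 + 0.09) / (0.11 + 0.09) = 5.45, MB₂ = 51.1 − 4.29 = 46.81, so M₂ = 5.45 × 46.81 = 255.1145 billion.
ΔM = M₂ − M₁ = 255.1145 − 175.3596 = 79.7549 billion.

$79.755 billion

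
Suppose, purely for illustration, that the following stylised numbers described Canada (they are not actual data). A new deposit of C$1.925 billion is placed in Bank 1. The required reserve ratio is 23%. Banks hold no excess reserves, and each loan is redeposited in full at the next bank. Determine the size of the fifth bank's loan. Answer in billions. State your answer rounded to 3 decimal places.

Each bank lends a fraction (1 − rr) = 0.7700 of the deposit it receives, so Bank 5 receives 1.925·0.7700^4 and lends 1.925·0.7700^5 ≈ 0.5211 billion.

C$0.521 billion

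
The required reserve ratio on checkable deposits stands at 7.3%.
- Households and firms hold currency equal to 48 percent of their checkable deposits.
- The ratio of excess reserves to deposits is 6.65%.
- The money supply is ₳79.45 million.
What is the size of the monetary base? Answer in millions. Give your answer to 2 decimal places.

The money multiplier is m = (1 + c) / (rr + e + c) = (1 + 0.48) / (0.073 + 0.0665 + 0.48) ≈ 2.38902.
MB = M / m = 79.45 / 2.38902 ≈ 33.2563 million.

₳33.26 million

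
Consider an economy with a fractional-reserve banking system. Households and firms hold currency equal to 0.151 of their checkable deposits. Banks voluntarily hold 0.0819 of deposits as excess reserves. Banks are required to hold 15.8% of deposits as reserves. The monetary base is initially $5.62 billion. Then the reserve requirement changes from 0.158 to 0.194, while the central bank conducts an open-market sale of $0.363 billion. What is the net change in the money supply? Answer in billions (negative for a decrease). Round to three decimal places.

Before: m₁ = (1 + 0.151) / (0.158 + 0.0819 + 0.151) ≈ 2.94449, MB₁ = 5.62, so M₁ = 2.94449 × 5.62 ≈ 16.548 billion.
After: m₂ = (1 + 0.151) / (0.194 + 0.0819 + 0.151) ≈ 2.69618, MB₂ = 5.62 − 0.363 = 5.257, so M₂ = 2.69618 × 5.257 ≈ 14.1738 billion.
ΔM = M₂ − M₁ = 14.1738 − 16.548 = -2.3742 billion.

-2.374 billion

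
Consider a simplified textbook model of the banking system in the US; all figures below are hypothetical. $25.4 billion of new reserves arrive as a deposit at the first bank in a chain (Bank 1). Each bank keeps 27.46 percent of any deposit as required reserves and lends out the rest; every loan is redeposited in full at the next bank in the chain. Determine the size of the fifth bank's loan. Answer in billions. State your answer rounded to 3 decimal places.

$5.102 billion

Each bank lends a fraction (1 − rr) = 0.7254 of the deposit it receives, so Bank 5 receives 25.4·0.7254^4 and lends 25.4·0.7254^5 ≈ 5.1018 billion.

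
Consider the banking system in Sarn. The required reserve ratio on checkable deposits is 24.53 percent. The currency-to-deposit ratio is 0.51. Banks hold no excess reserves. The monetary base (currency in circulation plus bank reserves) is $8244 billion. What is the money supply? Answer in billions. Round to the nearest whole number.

$16481 billion

The money multiplier is m = (1 + c) / (rr + c) = (1 + 0.51) / (0.2453 + 0.51) ≈ 1.99921.
So M = m × MB = 1.99921 × 8244 ≈ 16481.4872 billion.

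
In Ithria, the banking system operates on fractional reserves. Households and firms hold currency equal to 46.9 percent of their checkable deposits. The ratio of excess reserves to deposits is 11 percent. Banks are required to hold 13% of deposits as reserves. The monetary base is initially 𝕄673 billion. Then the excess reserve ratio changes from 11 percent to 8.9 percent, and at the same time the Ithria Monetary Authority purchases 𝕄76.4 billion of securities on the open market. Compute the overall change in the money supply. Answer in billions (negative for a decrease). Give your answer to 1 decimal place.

Before: m₁ = (1 + 0.469) / (0.13 + 0.11 + 0.469) ≈ 2.07193, MB₁ = 673, so M₁ = 2.07193 × 673 ≈ 1394.4089 billion.
After: m₂ = (1 + 0.469) / (0.13 + 0.089 + 0.469) ≈ 2.13517, MB₂ = 673 + 76.4 = 749.4, so M₂ = 2.13517 × 749.4 ≈ 1600.0964 billion.
ΔM = M₂ − M₁ = 1600.0964 − 1394.4089 = 205.6875 billion.

𝕄205.7 billion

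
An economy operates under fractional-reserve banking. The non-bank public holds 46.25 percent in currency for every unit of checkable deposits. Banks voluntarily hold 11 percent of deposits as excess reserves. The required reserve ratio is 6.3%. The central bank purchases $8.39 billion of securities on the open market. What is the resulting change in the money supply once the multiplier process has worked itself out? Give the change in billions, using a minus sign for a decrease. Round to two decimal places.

The money multiplier is m = (1 + c) / (rr + e + c) = (1 + 0.4625) / (0.063 + 0.11 + 0.4625) ≈ 2.3013.
The purchase adds 8.39 billion of base, so ΔM = m × ΔMB = 2.3013 × (+8.39) ≈ 19.3079 billion.

$19.31 billion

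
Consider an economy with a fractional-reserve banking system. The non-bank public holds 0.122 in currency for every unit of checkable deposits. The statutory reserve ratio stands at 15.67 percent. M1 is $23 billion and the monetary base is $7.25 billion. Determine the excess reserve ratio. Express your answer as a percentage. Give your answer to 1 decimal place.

Using m = M/MB = 23/7.25 ≈ 3.172414. Since m = (1 + c)/(c + rr + e), the denominator satisfies c + rr + e = (1 + c)/m = (1 + 0.122) / 3.172414 ≈ 0.353674.
With c = 0.122 and rr = 0.1567, the excess reserve ratio is 0.353674 − 0.122 − 0.1567 = 0.074974.

7.5%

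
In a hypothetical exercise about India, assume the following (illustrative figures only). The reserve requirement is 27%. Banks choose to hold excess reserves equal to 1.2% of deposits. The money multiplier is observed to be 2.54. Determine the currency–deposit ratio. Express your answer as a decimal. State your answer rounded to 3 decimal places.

0.184

Using m = 2.54. From m = (1 + c)/(c + rr + e), rearranging gives 1 + c = m·(c + rr + e), so c·(1 − m) = m·(rr + e) − 1.
Hence c = [m·(rr + e) − 1]/(1 − m) = [2.54 × (0.27 + 0.012) − 1] / (1 − 2.54) ≈ 0.184234.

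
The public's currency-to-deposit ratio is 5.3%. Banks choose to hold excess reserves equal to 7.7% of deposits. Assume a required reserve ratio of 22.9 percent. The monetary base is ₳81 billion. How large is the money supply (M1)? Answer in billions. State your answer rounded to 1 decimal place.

The money multiplier is m = (1 + c) / (rr + e + c) = (1 + 0.053) / (0.229 + 0.077 + 0.053) ≈ 2.9331.
So M = m × MB = 2.9331 × 81 = 237.5811 billion.

₳237.6 billion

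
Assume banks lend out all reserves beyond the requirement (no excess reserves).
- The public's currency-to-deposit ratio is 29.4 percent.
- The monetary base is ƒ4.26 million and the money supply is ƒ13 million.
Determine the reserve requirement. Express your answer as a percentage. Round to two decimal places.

13.00%

Using m = M/MB = 13/4.26 ≈ 3.051643. Since m = (1 + c)/(c + rr + e), the denominator satisfies c + rr + e = (1 + c)/m = (1 + 0.294) / 3.051643 ≈ 0.424034.
With c = 0.294 and e = 0, the reserve requirement is 0.424034 − 0.294 − 0 = 0.130034.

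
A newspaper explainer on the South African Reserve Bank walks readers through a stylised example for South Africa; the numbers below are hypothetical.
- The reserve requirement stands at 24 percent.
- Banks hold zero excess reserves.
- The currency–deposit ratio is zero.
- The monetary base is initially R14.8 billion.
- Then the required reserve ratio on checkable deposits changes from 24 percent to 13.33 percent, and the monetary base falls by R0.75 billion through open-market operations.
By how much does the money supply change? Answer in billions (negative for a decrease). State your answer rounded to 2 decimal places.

R43.73 billion

Before: m₁ = 1 / (0.24) ≈ 4.16667, MB₁ = 14.8, so M₁ = 4.16667 × 14.8 ≈ 61.6667 billion.
After: m₂ = 1 / (0.1333) ≈ 7.50188, MB₂ = 14.8 − 0.75 = 14.05, so M₂ = 7.50188 × 14.05 ≈ 105.4014 billion.
ΔM = M₂ − M₁ = 105.4014 − 61.6667 = 43.7347 billion.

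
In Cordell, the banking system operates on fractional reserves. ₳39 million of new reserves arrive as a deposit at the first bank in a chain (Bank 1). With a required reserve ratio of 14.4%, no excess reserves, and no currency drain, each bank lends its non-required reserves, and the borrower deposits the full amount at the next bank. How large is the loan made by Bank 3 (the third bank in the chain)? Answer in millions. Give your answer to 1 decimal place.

Each bank lends a fraction (1 − rr) = 0.8560 of the deposit it receives, so Bank 3 receives 39·0.8560^2 and lends 39·0.8560^3 ≈ 24.4617 million.

₳24.5 million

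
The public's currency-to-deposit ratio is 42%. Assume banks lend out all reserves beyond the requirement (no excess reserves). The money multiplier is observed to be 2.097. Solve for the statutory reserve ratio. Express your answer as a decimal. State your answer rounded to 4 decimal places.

0.2572

Using m = 2.097. Since m = (1 + c)/(c + rr + e), the denominator satisfies c + rr + e = (1 + c)/m = (1 + 0.42) / 2.097 ≈ 0.677158.
With c = 0.42 and e = 0, the statutory reserve ratio is 0.677158 − 0.42 − 0 = 0.257158.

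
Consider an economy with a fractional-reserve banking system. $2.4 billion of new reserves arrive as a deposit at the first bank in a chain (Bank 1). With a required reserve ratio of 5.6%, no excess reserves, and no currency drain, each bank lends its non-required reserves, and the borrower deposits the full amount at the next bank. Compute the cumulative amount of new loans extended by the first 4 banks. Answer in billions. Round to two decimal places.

$8.33 billion

Bank i lends (1 − rr)^i of the original deposit: Bank 1 lends 2.4·0.9440 = 2.2656, Bank 2 lends 2.4·0.9440² ≈ 2.1387, and so on.
Summing a geometric series: total = 2.4·[0.9440·(1 − 0.9440^4) / (1 − 0.9440)] ≈ 8.3292 billion.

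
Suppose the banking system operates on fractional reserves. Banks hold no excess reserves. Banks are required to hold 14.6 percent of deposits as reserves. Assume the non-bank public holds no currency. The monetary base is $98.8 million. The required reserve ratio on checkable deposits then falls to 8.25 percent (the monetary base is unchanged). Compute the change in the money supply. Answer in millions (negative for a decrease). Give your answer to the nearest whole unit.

Initially m₁ = 1 / (0.146) ≈ 6.8493, so M₁ = 6.8493 × 98.8 ≈ 676.7108 million.
After the change m₂ = 1 / (0.0825) ≈ 12.1212, so M₂ = 12.1212 × 98.8 ≈ 1197.5746 million.
ΔM = M₂ − M₁ = 1197.5746 − 676.7108 = 520.8638 million.

$521 million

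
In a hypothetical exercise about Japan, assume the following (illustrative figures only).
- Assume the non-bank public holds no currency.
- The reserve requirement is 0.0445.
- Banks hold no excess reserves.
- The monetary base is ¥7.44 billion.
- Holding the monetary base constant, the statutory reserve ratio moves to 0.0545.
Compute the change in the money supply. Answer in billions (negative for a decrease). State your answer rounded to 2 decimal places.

-30.68 billion

Initially m₁ = 1 / (0.0445) ≈ 22.4719, so M₁ = 22.4719 × 7.44 ≈ 167.1909 billion.
After the change m₂ = 1 / (0.0545) ≈ 18.3486, so M₂ = 18.3486 × 7.44 ≈ 136.5136 billion.
ΔM = M₂ − M₁ = 136.5136 − 167.1909 = -30.6773 billion.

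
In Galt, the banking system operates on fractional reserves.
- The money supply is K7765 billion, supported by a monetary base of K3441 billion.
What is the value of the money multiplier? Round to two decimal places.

2.26

The money multiplier is m = M / MB = 7765 / 3441 ≈ 2.25661.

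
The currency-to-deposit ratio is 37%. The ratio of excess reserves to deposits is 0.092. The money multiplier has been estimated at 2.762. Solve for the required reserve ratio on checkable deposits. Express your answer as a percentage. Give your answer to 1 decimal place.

Using m = 2.762. Since m = (1 + c)/(c + rr + e), the denominator satisfies c + rr + e = (1 + c)/m = (1 + 0.37) / 2.762 ≈ 0.496017.
With c = 0.37 and e = 0.092, the required reserve ratio on checkable deposits is 0.496017 − 0.37 − 0.092 = 0.034017.

3.4%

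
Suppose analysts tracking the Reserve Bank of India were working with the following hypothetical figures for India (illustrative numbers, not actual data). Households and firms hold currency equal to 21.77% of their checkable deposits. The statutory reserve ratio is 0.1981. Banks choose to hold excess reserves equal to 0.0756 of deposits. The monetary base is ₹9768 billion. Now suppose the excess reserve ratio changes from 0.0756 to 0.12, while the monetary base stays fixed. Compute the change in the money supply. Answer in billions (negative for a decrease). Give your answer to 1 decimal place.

-2005.8 billion

Initially m₁ = (1 + 0.2177) / (0.1981 + 0.0756 + 0.2177) ≈ 2.478022, so M₁ = 2.478022 × 9768 ≈ 24205.3189 billion.
After the change m₂ = (1 + 0.2177) / (0.1981 + 0.12 + 0.2177) ≈ 2.272676, so M₂ = 2.272676 × 9768 ≈ 22199.4992 billion.
ΔM = M₂ − M₁ = 22199.4992 − 24205.3189 = -2005.8197 billion.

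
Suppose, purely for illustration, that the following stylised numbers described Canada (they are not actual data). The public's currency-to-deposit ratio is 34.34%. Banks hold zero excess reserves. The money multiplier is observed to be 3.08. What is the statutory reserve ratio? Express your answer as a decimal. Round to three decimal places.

0.093

Using m = 3.08. Since m = (1 + c)/(c + rr + e), the denominator satisfies c + rr + e = (1 + c)/m = (1 + 0.3434) / 3.08 ≈ 0.436169.
With c = 0.3434 and e = 0, the statutory reserve ratio is 0.436169 − 0.3434 − 0 = 0.092769.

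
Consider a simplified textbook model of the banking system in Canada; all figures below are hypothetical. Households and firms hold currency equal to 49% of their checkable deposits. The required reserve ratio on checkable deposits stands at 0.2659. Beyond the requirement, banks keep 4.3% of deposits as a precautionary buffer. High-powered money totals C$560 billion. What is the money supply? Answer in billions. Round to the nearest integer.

The money multiplier is m = (1 + c) / (rr + e + c) = (1 + 0.49) / (0.2659 + 0.043 + 0.49) ≈ 1.8651.
So M = m × MB = 1.8651 × 560 = 1044.456 billion.

C$1044 billion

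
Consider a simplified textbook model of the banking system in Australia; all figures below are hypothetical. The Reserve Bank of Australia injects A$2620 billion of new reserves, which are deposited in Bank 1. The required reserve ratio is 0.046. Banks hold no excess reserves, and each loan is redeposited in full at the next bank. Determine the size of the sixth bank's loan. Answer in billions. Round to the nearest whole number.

A$1975 billion

Each bank lends a fraction (1 − rr) = 0.9540 of the deposit it receives, so Bank 6 receives 2620·0.9540^5 and lends 2620·0.9540^6 ≈ 1975.1111 billion.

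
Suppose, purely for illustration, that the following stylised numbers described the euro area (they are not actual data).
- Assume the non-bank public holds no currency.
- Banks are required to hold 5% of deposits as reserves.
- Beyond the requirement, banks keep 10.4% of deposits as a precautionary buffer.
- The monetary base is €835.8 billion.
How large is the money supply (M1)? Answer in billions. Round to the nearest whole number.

€5427 billion

The money multiplier is m = 1 / (rr + e) = 1 / (0.05 + 0.104) ≈ 6.4935.
So M = m × MB = 6.4935 × 835.8 = 5427.2673 billion.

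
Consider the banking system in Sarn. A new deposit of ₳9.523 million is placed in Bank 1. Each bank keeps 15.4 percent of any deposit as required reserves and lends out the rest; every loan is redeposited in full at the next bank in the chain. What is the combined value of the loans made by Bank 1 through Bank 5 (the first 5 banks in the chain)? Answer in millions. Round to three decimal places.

Bank i lends (1 − rr)^i of the original deposit: Bank 1 lends 9.523·0.8460 ≈ 8.0565, Bank 2 lends 9.523·0.8460² ≈ 6.8158, and so on.
Summing a geometric series: total = 9.523·[0.8460·(1 − 0.8460^5) / (1 − 0.8460)] ≈ 29.6434 million.

₳29.643 million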